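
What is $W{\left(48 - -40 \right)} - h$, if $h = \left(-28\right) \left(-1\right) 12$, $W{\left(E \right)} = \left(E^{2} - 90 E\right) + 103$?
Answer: $-409$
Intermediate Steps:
$W{\left(E \right)} = 103 + E^{2} - 90 E$
$h = 336$ ($h = 28 \cdot 12 = 336$)
$W{\left(48 - -40 \right)} - h = \left(103 + \left(48 - -40\right)^{2} - 90 \left(48 - -40\right)\right) - 336 = \left(103 + \left(48 + 40\right)^{2} - 90 \left(48 + 40\right)\right) - 336 = \left(103 + 88^{2} - 7920\right) - 336 = \left(103 + 7744 - 7920\right) - 336 = -73 - 336 = -409$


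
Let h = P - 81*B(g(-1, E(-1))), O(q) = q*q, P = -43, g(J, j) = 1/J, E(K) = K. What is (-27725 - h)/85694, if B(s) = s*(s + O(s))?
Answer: -13841/42847 ≈ -0.32303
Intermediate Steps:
O(q) = q²
B(s) = s*(s + s²)
h = -43 (h = -43 - 81*(1/(-1))²*(1 + 1/(-1)) = -43 - 81*(-1)²*(1 - 1) = -43 - 81*0 = -43 + 0 = -43)
(-27725 - h)/85694 = (-27725 - 1*(-43))/85694 = (-27725 + 43)*(1/85694) = -27682*1/85694 = -13841/42847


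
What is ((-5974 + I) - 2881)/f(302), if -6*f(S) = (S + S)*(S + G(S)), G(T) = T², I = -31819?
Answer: 20337/4605802 ≈ 0.0044155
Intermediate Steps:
f(S) = -S*(S + S²)/3 (f(S) = -(S + S)*(S + S²)/6 = -2*S*(S + S²)/6 = -S*(S + S²)/3)
((-5974 + I) - 2881)/f(302) = ((-5974 - 31819) - 2881)/((-⅓*302²*(1 + 302))) = (-37793 - 2881)/((-⅓*91204*303)) = -40674/(-9211604) = -40674*(-1/9211604) = 20337/4605802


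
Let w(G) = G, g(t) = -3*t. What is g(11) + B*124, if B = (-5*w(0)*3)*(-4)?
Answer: -33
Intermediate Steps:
B = 0 (B = (-5*0*3)*(-4) = (0*3)*(-4) = 0*(-4) = 0)
g(11) + B*124 = -3*11 + 0*124 = -33 + 0 = -33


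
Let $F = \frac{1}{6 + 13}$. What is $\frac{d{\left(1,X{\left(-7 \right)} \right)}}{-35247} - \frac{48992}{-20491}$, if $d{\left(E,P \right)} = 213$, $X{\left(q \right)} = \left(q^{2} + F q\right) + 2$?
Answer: $\frac{18521037}{7766089} \approx 2.3849$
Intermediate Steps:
$F = \frac{1}{19} \approx 0.052632$
$X{\left(q \right)} = 2 + q^{2} + \frac{q}{19}$ ($X{\left(q \right)} = \left(q^{2} + \frac{q}{19}\right) + 2 = 2 + q^{2} + \frac{q}{19}$)
$\frac{d{\left(1,X{\left(-7 \right)} \right)}}{-35247} - \frac{48992}{-20491} = \frac{213}{-35247} - \frac{48992}{-20491} = 213 \left(- \frac{1}{35247}\right) - - \frac{48992}{20491} = - \frac{71}{11749} + \frac{48992}{20491} = \frac{18521037}{7766089}$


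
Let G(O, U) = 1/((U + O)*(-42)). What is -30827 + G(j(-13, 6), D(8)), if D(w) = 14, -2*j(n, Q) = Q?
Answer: -14242075/462 ≈ -30827.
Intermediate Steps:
j(n, Q) = -Q/2
G(O, U) = -1/(42*(O + U)) (G(O, U) = -1/42/(O + U) = -1/(42*(O + U)))
-30827 + G(j(-13, 6), D(8)) = -30827 - 1/(42*(-½*6) + 42*14) = -30827 - 1/(42*(-3) + 588) = -30827 - 1/(-126 + 588) = -30827 - 1/462 = -14242075/462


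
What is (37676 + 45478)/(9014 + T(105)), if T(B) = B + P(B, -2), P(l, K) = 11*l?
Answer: 41577/5137 ≈ 8.0936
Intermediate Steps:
T(B) = 12*B (T(B) = B + 11*B = 12*B)
(37676 + 45478)/(9014 + T(105)) = (37676 + 45478)/(9014 + 12*105) = 83154/(9014 + 1260) = 83154/10274 = 83154*(1/10274) = 41577/5137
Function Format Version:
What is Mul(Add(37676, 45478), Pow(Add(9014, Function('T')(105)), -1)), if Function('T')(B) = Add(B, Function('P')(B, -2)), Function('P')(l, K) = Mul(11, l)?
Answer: Rational(41577, 5137) ≈ 8.0936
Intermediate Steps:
Function('T')(B) = Mul(12, B) (Function('T')(B) = Add(B, Mul(11, B)) = Mul(12, B))
Mul(Add(37676, 45478), Pow(Add(9014, Function('T')(105)), -1)) = Mul(Add(37676, 45478), Pow(Add(9014, Mul(12, 105)), -1)) = Mul(83154, Pow(Add(9014, 1260), -1)) = Mul(83154, Pow(10274, -1)) = Mul(83154, Rational(1, 10274)) = Rational(41577, 5137)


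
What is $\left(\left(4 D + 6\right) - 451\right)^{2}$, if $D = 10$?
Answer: $164025$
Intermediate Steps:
$\left(\left(4 D + 6\right) - 451\right)^{2} = \left(\left(4 \cdot 10 + 6\right) - 451\right)^{2} = \left(\left(40 + 6\right) - 451\right)^{2} = \left(46 - 451\right)^{2} = \left(-405\right)^{2} = 164025$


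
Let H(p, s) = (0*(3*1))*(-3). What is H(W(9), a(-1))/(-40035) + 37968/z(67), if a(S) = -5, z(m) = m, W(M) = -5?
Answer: 37968/67 ≈ 566.69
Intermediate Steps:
H(p, s) = 0 (H(p, s) = (0*3)*(-3) = 0*(-3) = 0)
H(W(9), a(-1))/(-40035) + 37968/z(67) = 0/(-40035) + 37968/67 = 0*(-1/40035) + 37968*(1/67) = 0 + 37968/67 = 37968/67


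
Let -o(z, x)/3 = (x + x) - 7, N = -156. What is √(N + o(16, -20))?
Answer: I*√15 ≈ 3.873*I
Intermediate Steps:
o(z, x) = 21 - 6*x (o(z, x) = -3*((x + x) - 7) = -3*(2*x - 7) = -3*(-7 + 2*x) = 21 - 6*x)
√(N + o(16, -20)) = √(-156 + (21 - 6*(-20))) = √(-156 + (21 + 120)) = √(-156 + 141) = √(-15) = I*√15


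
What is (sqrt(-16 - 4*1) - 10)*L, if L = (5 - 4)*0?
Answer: 0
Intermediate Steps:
L = 0 (L = 1*0 = 0)
(sqrt(-16 - 4*1) - 10)*L = (sqrt(-16 - 4*1) - 10)*0 = (sqrt(-16 - 4) - 10)*0 = (sqrt(-20) - 10)*0 = (2*I*sqrt(5) - 10)*0 = (-10 + 2*I*sqrt(5))*0 = 0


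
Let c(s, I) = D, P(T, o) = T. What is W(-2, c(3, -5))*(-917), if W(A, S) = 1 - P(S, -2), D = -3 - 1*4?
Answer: -7336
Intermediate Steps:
D = -7 (D = -3 - 4 = -7)
c(s, I) = -7
W(A, S) = 1 - S
W(-2, c(3, -5))*(-917) = (1 - 1*(-7))*(-917) = (1 + 7)*(-917) = 8*(-917) = -7336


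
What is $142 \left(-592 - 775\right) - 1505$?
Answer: $-195619$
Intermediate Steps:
$142 \left(-592 - 775\right) - 1505 = 142 \left(-1367\right) - 1505 = -194114 - 1505 = -195619$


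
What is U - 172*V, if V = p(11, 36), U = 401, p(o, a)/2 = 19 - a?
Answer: 6249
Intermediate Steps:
p(o, a) = 38 - 2*a (p(o, a) = 2*(19 - a) = 38 - 2*a)
V = -34 (V = 38 - 2*36 = 38 - 72 = -34)
U - 172*V = 401 - 172*(-34) = 401 + 5848 = 6249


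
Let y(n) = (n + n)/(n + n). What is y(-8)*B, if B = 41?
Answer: 41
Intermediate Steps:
y(n) = 1 (y(n) = (2*n)/((2*n)) = (2*n)*(1/(2*n)) = 1)
y(-8)*B = 1*41 = 41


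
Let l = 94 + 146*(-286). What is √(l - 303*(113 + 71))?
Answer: I*√97414 ≈ 312.11*I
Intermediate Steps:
l = -41662 (l = 94 - 41756 = -41662)
√(l - 303*(113 + 71)) = √(-41662 - 303*(113 + 71)) = √(-41662 - 303*184) = √(-41662 - 55752) = √(-97414) = I*√97414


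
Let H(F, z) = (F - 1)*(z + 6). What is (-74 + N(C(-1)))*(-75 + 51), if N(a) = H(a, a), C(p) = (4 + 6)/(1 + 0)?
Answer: -1680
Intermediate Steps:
H(F, z) = (-1 + F)*(6 + z)
C(p) = 10 (C(p) = 10/1 = 10*1 = 10)
N(a) = -6 + a² + 5*a (N(a) = -6 - a + 6*a + a*a = -6 - a + 6*a + a² = -6 + a² + 5*a)
(-74 + N(C(-1)))*(-75 + 51) = (-74 + (-6 + 10² + 5*10))*(-75 + 51) = (-74 + (-6 + 100 + 50))*(-24) = (-74 + 144)*(-24) = 70*(-24) = -1680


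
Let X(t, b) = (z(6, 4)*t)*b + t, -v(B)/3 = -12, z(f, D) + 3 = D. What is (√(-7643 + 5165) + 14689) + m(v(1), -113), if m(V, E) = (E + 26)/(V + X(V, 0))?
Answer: 352507/24 + I*√2478 ≈ 14688.0 + 49.78*I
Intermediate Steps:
z(f, D) = -3 + D
v(B) = 36 (v(B) = -3*(-12) = 36)
X(t, b) = t + b*t (X(t, b) = ((-3 + 4)*t)*b + t = (1*t)*b + t = t*b + t = b*t + t = t + b*t)
m(V, E) = (26 + E)/(2*V) (m(V, E) = (E + 26)/(V + V*(1 + 0)) = (26 + E)/(V + V*1) = (26 + E)/(V + V) = (26 + E)/((2*V)) = (26 + E)*(1/(2*V)) = (26 + E)/(2*V))
(√(-7643 + 5165) + 14689) + m(v(1), -113) = (√(-7643 + 5165) + 14689) + (½)*(26 - 113)/36 = (√(-2478) + 14689) + (½)*(1/36)*(-87) = (I*√2478 + 14689) - 29/24 = (14689 + I*√2478) - 29/24 = 352507/24 + I*√2478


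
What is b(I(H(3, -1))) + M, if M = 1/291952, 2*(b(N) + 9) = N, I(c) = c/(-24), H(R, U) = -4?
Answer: -7809713/875856 ≈ -8.9167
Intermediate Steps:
I(c) = -c/24 (I(c) = c*(-1/24) = -c/24)
b(N) = -9 + N/2
M = 1/291952 ≈ 3.4252e-6
b(I(H(3, -1))) + M = (-9 + (-1/24*(-4))/2) + 1/291952 = (-9 + (1/2)*(1/6)) + 1/291952 = (-9 + 1/12) + 1/291952 = -107/12 + 1/291952 = -7809713/875856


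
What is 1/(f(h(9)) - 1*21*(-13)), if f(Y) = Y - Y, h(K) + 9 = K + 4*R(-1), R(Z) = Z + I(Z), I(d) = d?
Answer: 1/273 ≈ 0.0036630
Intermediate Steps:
R(Z) = 2*Z (R(Z) = Z + Z = 2*Z)
h(K) = -17 + K (h(K) = -9 + (K + 4*(2*(-1))) = -9 + (K + 4*(-2)) = -9 + (K - 8) = -9 + (-8 + K) = -17 + K)
f(Y) = 0
1/(f(h(9)) - 1*21*(-13)) = 1/(0 - 1*21*(-13)) = 1/(0 - 21*(-13)) = 1/(0 + 273) = 1/273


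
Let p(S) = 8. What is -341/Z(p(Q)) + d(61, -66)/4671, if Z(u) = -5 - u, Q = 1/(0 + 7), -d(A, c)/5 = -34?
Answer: 1595021/60723 ≈ 26.267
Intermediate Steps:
d(A, c) = 170 (d(A, c) = -5*(-34) = 170)
Q = ⅐ (Q = 1/7 = ⅐ ≈ 0.14286)
-341/Z(p(Q)) + d(61, -66)/4671 = -341/(-5 - 1*8) + 170/4671 = -341/(-5 - 8) + 170*(1/4671) = -341/(-13) + 170/4671 = -341*(-1/13) + 170/4671 = 341/13 + 170/4671 = 1595021/60723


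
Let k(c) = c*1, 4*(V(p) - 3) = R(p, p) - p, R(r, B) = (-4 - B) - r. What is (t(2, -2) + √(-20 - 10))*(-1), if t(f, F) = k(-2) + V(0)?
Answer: -I*√30 ≈ -5.4772*I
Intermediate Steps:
R(r, B) = -4 - B - r
V(p) = 2 - 3*p/4 (V(p) = 3 + ((-4 - p - p) - p)/4 = 3 + ((-4 - 2*p) - p)/4 = 3 + (-4 - 3*p)/4 = 3 + (-1 - 3*p/4) = 2 - 3*p/4)
k(c) = c
t(f, F) = 0 (t(f, F) = -2 + (2 - ¾*0) = -2 + (2 + 0) = -2 + 2 = 0)
(t(2, -2) + √(-20 - 10))*(-1) = (0 + √(-20 - 10))*(-1) = (0 + √(-30))*(-1) = (0 + I*√30)*(-1) = (I*√30)*(-1) = -I*√30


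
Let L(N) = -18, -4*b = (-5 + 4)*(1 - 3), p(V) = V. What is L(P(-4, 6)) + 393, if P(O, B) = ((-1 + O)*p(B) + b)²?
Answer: 375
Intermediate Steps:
b = -½ (b = -(-5 + 4)*(1 - 3)/4 = -(-1)*(-2)/4 = -¼*2 = -½ ≈ -0.50000)
P(O, B) = (-½ + B*(-1 + O))² (P(O, B) = ((-1 + O)*B - ½)² = (B*(-1 + O) - ½)² = (-½ + B*(-1 + O))²)
L(P(-4, 6)) + 393 = -18 + 393 = 375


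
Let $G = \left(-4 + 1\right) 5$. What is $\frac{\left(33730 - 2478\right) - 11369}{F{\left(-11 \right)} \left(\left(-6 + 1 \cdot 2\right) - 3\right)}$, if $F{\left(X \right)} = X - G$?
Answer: $- \frac{19883}{28} \approx -710.11$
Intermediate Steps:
$G = -15$ ($G = \left(-3\right) 5 = -15$)
$F{\left(X \right)} = 15 + X$ ($F{\left(X \right)} = X - -15 = X + 15 = 15 + X$)
$\frac{\left(33730 - 2478\right) - 11369}{F{\left(-11 \right)} \left(\left(-6 + 1 \cdot 2\right) - 3\right)} = \frac{\left(33730 - 2478\right) - 11369}{\left(15 - 11\right) \left(\left(-6 + 1 \cdot 2\right) - 3\right)} = \frac{31252 - 11369}{4 \left(\left(-6 + 2\right) - 3\right)} = \frac{19883}{4 \left(-4 - 3\right)} = \frac{19883}{4 \left(-7\right)} = \frac{19883}{-28} = 19883 \left(- \frac{1}{28}\right) = - \frac{19883}{28}$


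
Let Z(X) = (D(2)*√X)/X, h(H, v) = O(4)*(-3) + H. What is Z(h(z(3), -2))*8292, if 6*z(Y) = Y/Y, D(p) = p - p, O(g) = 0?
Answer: 0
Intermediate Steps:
D(p) = 0
z(Y) = ⅙ (z(Y) = (Y/Y)/6 = (⅙)*1 = ⅙)
h(H, v) = H (h(H, v) = 0*(-3) + H = 0 + H = H)
Z(X) = 0 (Z(X) = (0*√X)/X = 0/X = 0)
Z(h(z(3), -2))*8292 = 0*8292 = 0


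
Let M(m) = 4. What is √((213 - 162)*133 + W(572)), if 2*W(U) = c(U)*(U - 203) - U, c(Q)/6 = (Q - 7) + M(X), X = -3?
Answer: 2*√159095 ≈ 797.73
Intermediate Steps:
c(Q) = -18 + 6*Q (c(Q) = 6*((Q - 7) + 4) = 6*((-7 + Q) + 4) = 6*(-3 + Q) = -18 + 6*Q)
W(U) = -U/2 + (-203 + U)*(-18 + 6*U)/2 (W(U) = ((-18 + 6*U)*(U - 203) - U)/2 = ((-18 + 6*U)*(-203 + U) - U)/2 = ((-203 + U)*(-18 + 6*U) - U)/2 = (-U + (-203 + U)*(-18 + 6*U))/2 = -U/2 + (-203 + U)*(-18 + 6*U)/2)
√((213 - 162)*133 + W(572)) = √((213 - 162)*133 + (1827 + 3*572² - 1237/2*572)) = √(51*133 + (1827 + 3*327184 - 353782)) = √(6783 + (1827 + 981552 - 353782)) = √(6783 + 629597) = √636380 = 2*√159095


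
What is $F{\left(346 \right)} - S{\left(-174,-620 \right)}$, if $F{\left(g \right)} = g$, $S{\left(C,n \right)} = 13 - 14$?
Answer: $347$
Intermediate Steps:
$S{\left(C,n \right)} = -1$ ($S{\left(C,n \right)} = 13 - 14 = -1$)
$F{\left(346 \right)} - S{\left(-174,-620 \right)} = 346 - -1 = 346 + 1 = 347$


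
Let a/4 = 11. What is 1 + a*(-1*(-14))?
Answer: 617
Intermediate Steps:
a = 44 (a = 4*11 = 44)
1 + a*(-1*(-14)) = 1 + 44*(-1*(-14)) = 1 + 44*14 = 1 + 616 = 617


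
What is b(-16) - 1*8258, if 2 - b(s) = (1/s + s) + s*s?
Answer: -135935/16 ≈ -8495.9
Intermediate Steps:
b(s) = 2 - s - 1/s - s² (b(s) = 2 - ((1/s + s) + s*s) = 2 - ((s + 1/s) + s²) = 2 - (s + 1/s + s²) = 2 + (-s - 1/s - s²) = 2 - s - 1/s - s²)
b(-16) - 1*8258 = (2 - 1*(-16) - 1/(-16) - 1*(-16)²) - 1*8258 = (2 + 16 - 1*(-1/16) - 1*256) - 8258 = (2 + 16 + 1/16 - 256) - 8258 = -3807/16 - 8258 = -135935/16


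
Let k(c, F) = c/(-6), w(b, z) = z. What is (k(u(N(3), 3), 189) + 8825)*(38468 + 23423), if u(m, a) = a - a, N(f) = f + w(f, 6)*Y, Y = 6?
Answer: 546188075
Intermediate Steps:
N(f) = 36 + f (N(f) = f + 6*6 = f + 36 = 36 + f)
u(m, a) = 0
k(c, F) = -c/6 (k(c, F) = c*(-1/6) = -c/6)
(k(u(N(3), 3), 189) + 8825)*(38468 + 23423) = (-1/6*0 + 8825)*(38468 + 23423) = (0 + 8825)*61891 = 8825*61891 = 546188075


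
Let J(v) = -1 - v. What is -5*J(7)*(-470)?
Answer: -18800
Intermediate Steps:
-5*J(7)*(-470) = -5*(-1 - 1*7)*(-470) = -5*(-1 - 7)*(-470) = -5*(-8)*(-470) = 40*(-470) = -18800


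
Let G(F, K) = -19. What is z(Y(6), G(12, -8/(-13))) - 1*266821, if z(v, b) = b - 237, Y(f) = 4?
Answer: -267077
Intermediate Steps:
z(v, b) = -237 + b
z(Y(6), G(12, -8/(-13))) - 1*266821 = (-237 - 19) - 1*266821 = -256 - 266821 = -267077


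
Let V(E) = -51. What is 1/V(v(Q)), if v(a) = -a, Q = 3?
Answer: -1/51 ≈ -0.019608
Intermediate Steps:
1/V(v(Q)) = 1/(-51) = -1/51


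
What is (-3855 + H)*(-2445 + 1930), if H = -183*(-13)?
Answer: 760140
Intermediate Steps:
H = 2379
(-3855 + H)*(-2445 + 1930) = (-3855 + 2379)*(-2445 + 1930) = -1476*(-515) = 760140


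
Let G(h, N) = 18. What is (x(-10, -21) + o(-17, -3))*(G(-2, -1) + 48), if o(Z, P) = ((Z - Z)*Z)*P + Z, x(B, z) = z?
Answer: -2508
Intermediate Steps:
o(Z, P) = Z (o(Z, P) = (0*Z)*P + Z = 0*P + Z = 0 + Z = Z)
(x(-10, -21) + o(-17, -3))*(G(-2, -1) + 48) = (-21 - 17)*(18 + 48) = -38*66 = -2508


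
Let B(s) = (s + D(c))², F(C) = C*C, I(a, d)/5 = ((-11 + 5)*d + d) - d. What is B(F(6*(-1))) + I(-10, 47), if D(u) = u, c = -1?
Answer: -185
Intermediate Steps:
I(a, d) = -30*d (I(a, d) = 5*(((-11 + 5)*d + d) - d) = 5*((-6*d + d) - d) = 5*(-5*d - d) = 5*(-6*d) = -30*d)
F(C) = C²
B(s) = (-1 + s)² (B(s) = (s - 1)² = (-1 + s)²)
B(F(6*(-1))) + I(-10, 47) = (-1 + (6*(-1))²)² - 30*47 = (-1 + (-6)²)² - 1410 = (-1 + 36)² - 1410 = 35² - 1410 = 1225 - 1410 = -185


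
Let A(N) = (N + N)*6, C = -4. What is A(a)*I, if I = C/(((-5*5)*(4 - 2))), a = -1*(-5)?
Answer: 24/5 ≈ 4.8000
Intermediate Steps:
a = 5
A(N) = 12*N (A(N) = (2*N)*6 = 12*N)
I = 2/25 (I = -4*(-1/(25*(4 - 2))) = -4/((-25*2)) = -4/(-50) = -4*(-1/50) = 2/25 ≈ 0.080000)
A(a)*I = (12*5)*(2/25) = 60*(2/25) = 24/5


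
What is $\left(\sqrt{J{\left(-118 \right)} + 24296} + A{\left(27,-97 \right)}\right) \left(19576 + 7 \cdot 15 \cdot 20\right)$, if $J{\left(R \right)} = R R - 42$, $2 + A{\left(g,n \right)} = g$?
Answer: $541900 + 65028 \sqrt{4242} \approx 4.7772 \cdot 10^{6}$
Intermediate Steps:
$A{\left(g,n \right)} = -2 + g$
$J{\left(R \right)} = -42 + R^{2}$ ($J{\left(R \right)} = R^{2} - 42 = -42 + R^{2}$)
$\left(\sqrt{J{\left(-118 \right)} + 24296} + A{\left(27,-97 \right)}\right) \left(19576 + 7 \cdot 15 \cdot 20\right) = \left(\sqrt{\left(-42 + \left(-118\right)^{2}\right) + 24296} + \left(-2 + 27\right)\right) \left(19576 + 7 \cdot 15 \cdot 20\right) = \left(\sqrt{\left(-42 + 13924\right) + 24296} + 25\right) \left(19576 + 105 \cdot 20\right) = \left(\sqrt{13882 + 24296} + 25\right) \left(19576 + 2100\right) = \left(\sqrt{38178} + 25\right) 21676 = \left(3 \sqrt{4242} + 25\right) 21676 = \left(25 + 3 \sqrt{4242}\right) 21676 = 541900 + 65028 \sqrt{4242}$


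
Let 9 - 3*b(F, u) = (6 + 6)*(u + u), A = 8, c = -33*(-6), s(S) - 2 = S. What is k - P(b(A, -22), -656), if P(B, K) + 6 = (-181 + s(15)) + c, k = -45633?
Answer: -45661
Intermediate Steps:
s(S) = 2 + S
c = 198
b(F, u) = 3 - 8*u (b(F, u) = 3 - (6 + 6)*(u + u)/3 = 3 - 4*2*u = 3 - 8*u)
P(B, K) = 28 (P(B, K) = -6 + ((-181 + (2 + 15)) + 198) = -6 + ((-181 + 17) + 198) = -6 + (-164 + 198) = -6 + 34 = 28)
k - P(b(A, -22), -656) = -45633 - 1*28 = -45633 - 28 = -45661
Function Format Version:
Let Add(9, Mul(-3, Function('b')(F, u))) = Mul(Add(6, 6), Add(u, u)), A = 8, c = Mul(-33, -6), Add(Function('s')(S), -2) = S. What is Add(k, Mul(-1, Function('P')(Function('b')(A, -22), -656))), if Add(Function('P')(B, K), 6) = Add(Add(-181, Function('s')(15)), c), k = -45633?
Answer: -45661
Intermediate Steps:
Function('s')(S) = Add(2, S)
c = 198
Function('b')(F, u) = Add(3, Mul(-8, u)) (Function('b')(F, u) = Add(3, Mul(Rational(-1, 3), Mul(Add(6, 6), Add(u, u)))) = Add(3, Mul(Rational(-1, 3), Mul(12, Mul(2, u)))) = Add(3, Mul(Rational(-1, 3), Mul(24, u))) = Add(3, Mul(-8, u)))
Function('P')(B, K) = 28 (Function('P')(B, K) = Add(-6, Add(Add(-181, Add(2, 15)), 198)) = Add(-6, Add(Add(-181, 17), 198)) = Add(-6, Add(-164, 198)) = Add(-6, 34) = 28)
Add(k, Mul(-1, Function('P')(Function('b')(A, -22), -656))) = Add(-45633, Mul(-1, 28)) = Add(-45633, -28) = -45661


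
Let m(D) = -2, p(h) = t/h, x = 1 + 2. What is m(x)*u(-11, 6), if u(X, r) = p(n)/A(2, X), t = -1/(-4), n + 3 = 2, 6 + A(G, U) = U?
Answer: -1/34 ≈ -0.029412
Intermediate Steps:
A(G, U) = -6 + U
x = 3
n = -1 (n = -3 + 2 = -1)
t = ¼ (t = -1*(-¼) = ¼ ≈ 0.25000)
p(h) = 1/(4*h)
u(X, r) = -1/(4*(-6 + X)) (u(X, r) = ((¼)/(-1))/(-6 + X) = ((¼)*(-1))/(-6 + X) = -1/(4*(-6 + X)))
m(x)*u(-11, 6) = -(-2)/(-24 + 4*(-11)) = -(-2)/(-24 - 44) = -(-2)/(-68) = -(-2)*(-1)/68 = -2*1/68 = -1/34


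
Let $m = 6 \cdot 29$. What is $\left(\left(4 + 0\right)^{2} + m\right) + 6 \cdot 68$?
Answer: $598$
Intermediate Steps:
$m = 174$
$\left(\left(4 + 0\right)^{2} + m\right) + 6 \cdot 68 = \left(\left(4 + 0\right)^{2} + 174\right) + 6 \cdot 68 = \left(4^{2} + 174\right) + 408 = \left(16 + 174\right) + 408 = 190 + 408 = 598$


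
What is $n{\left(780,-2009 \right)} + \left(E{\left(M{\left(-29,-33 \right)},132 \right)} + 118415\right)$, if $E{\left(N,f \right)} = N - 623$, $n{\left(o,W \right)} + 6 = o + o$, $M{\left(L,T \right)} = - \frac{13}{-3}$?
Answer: $\frac{358051}{3} \approx 1.1935 \cdot 10^{5}$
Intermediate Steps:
$M{\left(L,T \right)} = \frac{13}{3}$ ($M{\left(L,T \right)} = \left(-13\right) \left(- \frac{1}{3}\right) = \frac{13}{3}$)
$n{\left(o,W \right)} = -6 + 2 o$ ($n{\left(o,W \right)} = -6 + \left(o + o\right) = -6 + 2 o$)
$E{\left(N,f \right)} = -623 + N$ ($E{\left(N,f \right)} = N - 623 = -623 + N$)
$n{\left(780,-2009 \right)} + \left(E{\left(M{\left(-29,-33 \right)},132 \right)} + 118415\right) = \left(-6 + 2 \cdot 780\right) + \left(\left(-623 + \frac{13}{3}\right) + 118415\right) = \left(-6 + 1560\right) + \left(- \frac{1856}{3} + 118415\right) = 1554 + \frac{353389}{3} = \frac{358051}{3}$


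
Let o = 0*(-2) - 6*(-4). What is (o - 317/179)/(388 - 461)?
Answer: -3979/13067 ≈ -0.30451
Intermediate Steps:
o = 24 (o = 0 + 24 = 24)
(o - 317/179)/(388 - 461) = (24 - 317/179)/(388 - 461) = (24 - 317*1/179)/(-73) = (24 - 317/179)*(-1/73) = (3979/179)*(-1/73) = -3979/13067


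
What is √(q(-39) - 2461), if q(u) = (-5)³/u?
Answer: I*√3738306/39 ≈ 49.576*I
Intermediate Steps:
q(u) = -125/u
√(q(-39) - 2461) = √(-125/(-39) - 2461) = √(-125*(-1/39) - 2461) = √(125/39 - 2461) = √(-95854/39) = I*√3738306/39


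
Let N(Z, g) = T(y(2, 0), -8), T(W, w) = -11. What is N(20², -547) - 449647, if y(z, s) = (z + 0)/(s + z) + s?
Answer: -449658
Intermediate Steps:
y(z, s) = s + z/(s + z) (y(z, s) = z/(s + z) + s = s + z/(s + z))
N(Z, g) = -11
N(20², -547) - 449647 = -11 - 449647 = -449658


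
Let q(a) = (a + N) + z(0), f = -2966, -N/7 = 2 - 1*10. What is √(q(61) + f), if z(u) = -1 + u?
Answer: 5*I*√114 ≈ 53.385*I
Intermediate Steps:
N = 56 (N = -7*(2 - 1*10) = -7*(2 - 10) = -7*(-8) = 56)
q(a) = 55 + a (q(a) = (a + 56) + (-1 + 0) = (56 + a) - 1 = 55 + a)
√(q(61) + f) = √((55 + 61) - 2966) = √(116 - 2966) = √(-2850) = 5*I*√114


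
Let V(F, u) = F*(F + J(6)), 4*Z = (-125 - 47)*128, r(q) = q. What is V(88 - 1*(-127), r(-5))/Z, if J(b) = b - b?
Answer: -1075/128 ≈ -8.3984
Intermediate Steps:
J(b) = 0
Z = -5504 (Z = ((-125 - 47)*128)/4 = (-172*128)/4 = (¼)*(-22016) = -5504)
V(F, u) = F² (V(F, u) = F*(F + 0) = F*F = F²)
V(88 - 1*(-127), r(-5))/Z = (88 - 1*(-127))²/(-5504) = (88 + 127)²*(-1/5504) = 215²*(-1/5504) = 46225*(-1/5504) = -1075/128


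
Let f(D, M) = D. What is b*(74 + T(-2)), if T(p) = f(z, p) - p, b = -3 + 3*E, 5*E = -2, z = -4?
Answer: -1512/5 ≈ -302.40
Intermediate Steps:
E = -⅖ (E = (⅕)*(-2) = -⅖ ≈ -0.40000)
b = -21/5 (b = -3 + 3*(-⅖) = -3 - 6/5 = -21/5 ≈ -4.2000)
T(p) = -4 - p
b*(74 + T(-2)) = -21*(74 + (-4 - 1*(-2)))/5 = -21*(74 + (-4 + 2))/5 = -21*(74 - 2)/5 = -21/5*72 = -1512/5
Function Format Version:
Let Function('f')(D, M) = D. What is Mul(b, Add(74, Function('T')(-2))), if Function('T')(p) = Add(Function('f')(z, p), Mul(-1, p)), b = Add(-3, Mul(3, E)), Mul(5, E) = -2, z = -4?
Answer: Rational(-1512, 5) ≈ -302.40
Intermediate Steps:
E = Rational(-2, 5) (E = Mul(Rational(1, 5), -2) = Rational(-2, 5) ≈ -0.40000)
b = Rational(-21, 5) (b = Add(-3, Mul(3, Rational(-2, 5))) = Add(-3, Rational(-6, 5)) = Rational(-21, 5) ≈ -4.2000)
Function('T')(p) = Add(-4, Mul(-1, p))
Mul(b, Add(74, Function('T')(-2))) = Mul(Rational(-21, 5), Add(74, Add(-4, Mul(-1, -2)))) = Mul(Rational(-21, 5), Add(74, Add(-4, 2))) = Mul(Rational(-21, 5), Add(74, -2)) = Mul(Rational(-21, 5), 72) = Rational(-1512, 5)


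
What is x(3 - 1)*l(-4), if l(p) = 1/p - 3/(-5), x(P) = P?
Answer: 7/10 ≈ 0.70000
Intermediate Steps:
l(p) = ⅗ + 1/p (l(p) = 1/p - 3*(-⅕) = 1/p + ⅗ = ⅗ + 1/p)
x(3 - 1)*l(-4) = (3 - 1)*(⅗ + 1/(-4)) = 2*(⅗ - ¼) = 2*(7/20) = 7/10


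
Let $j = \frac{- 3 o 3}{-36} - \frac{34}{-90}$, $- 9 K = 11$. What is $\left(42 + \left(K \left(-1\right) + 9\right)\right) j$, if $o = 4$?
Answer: $\frac{5828}{81} \approx 71.951$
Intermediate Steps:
$K = - \frac{11}{9}$ ($K = \left(- \frac{1}{9}\right) 11 = - \frac{11}{9} \approx -1.2222$)
$j = \frac{62}{45}$ ($j = \frac{\left(-3\right) 4 \cdot 3}{-36} - \frac{34}{-90} = \left(-12\right) 3 \left(- \frac{1}{36}\right) - - \frac{17}{45} = \left(-36\right) \left(- \frac{1}{36}\right) + \frac{17}{45} = 1 + \frac{17}{45} = \frac{62}{45} \approx 1.3778$)
$\left(42 + \left(K \left(-1\right) + 9\right)\right) j = \left(42 + \left(\left(- \frac{11}{9}\right) \left(-1\right) + 9\right)\right) \frac{62}{45} = \left(42 + \left(\frac{11}{9} + 9\right)\right) \frac{62}{45} = \left(42 + \frac{92}{9}\right) \frac{62}{45} = \frac{470}{9} \cdot \frac{62}{45} = \frac{5828}{81}$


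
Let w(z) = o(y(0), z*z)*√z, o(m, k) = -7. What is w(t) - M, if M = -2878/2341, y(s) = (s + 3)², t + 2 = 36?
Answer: 2878/2341 - 7*√34 ≈ -39.587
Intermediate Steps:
t = 34 (t = -2 + 36 = 34)
y(s) = (3 + s)²
w(z) = -7*√z
M = -2878/2341 (M = -2878*1/2341 = -2878/2341 ≈ -1.2294)
w(t) - M = -7*√34 - 1*(-2878/2341) = -7*√34 + 2878/2341 = 2878/2341 - 7*√34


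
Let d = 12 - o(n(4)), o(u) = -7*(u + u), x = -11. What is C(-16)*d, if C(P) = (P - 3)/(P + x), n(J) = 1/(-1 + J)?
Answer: 950/81 ≈ 11.728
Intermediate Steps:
C(P) = (-3 + P)/(-11 + P) (C(P) = (P - 3)/(P - 11) = (-3 + P)/(-11 + P))
o(u) = -14*u
d = 50/3 (d = 12 - (-14)/(-1 + 4) = 12 - (-14)/3 = 12 - 1*(-14/3) = 12 + 14/3 = 50/3 ≈ 16.667)
C(-16)*d = ((-3 - 16)/(-11 - 16))*(50/3) = (-19/(-27))*(50/3) = -1/27*(-19)*(50/3) = (19/27)*(50/3) = 950/81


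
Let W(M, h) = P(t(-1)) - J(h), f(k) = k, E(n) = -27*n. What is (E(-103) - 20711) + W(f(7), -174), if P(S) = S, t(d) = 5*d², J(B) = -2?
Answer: -17923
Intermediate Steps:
W(M, h) = 7 (W(M, h) = 5*(-1)² - 1*(-2) = 5*1 + 2 = 5 + 2 = 7)
(E(-103) - 20711) + W(f(7), -174) = (-27*(-103) - 20711) + 7 = (2781 - 20711) + 7 = -17930 + 7 = -17923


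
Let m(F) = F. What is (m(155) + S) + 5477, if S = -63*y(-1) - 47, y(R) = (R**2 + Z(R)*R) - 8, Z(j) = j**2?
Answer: 6089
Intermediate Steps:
y(R) = -8 + R**2 + R**3 (y(R) = (R**2 + R**2*R) - 8 = (R**2 + R**3) - 8 = -8 + R**2 + R**3)
S = 457 (S = -63*(-8 + (-1)**2 + (-1)**3) - 47 = -63*(-8 + 1 - 1) - 47 = -63*(-8) - 47 = 504 - 47 = 457)
(m(155) + S) + 5477 = (155 + 457) + 5477 = 612 + 5477 = 6089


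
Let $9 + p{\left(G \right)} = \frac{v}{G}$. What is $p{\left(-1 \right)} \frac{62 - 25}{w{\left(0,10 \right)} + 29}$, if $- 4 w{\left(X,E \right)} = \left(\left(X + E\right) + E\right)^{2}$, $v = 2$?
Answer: $\frac{407}{71} \approx 5.7324$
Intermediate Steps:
$w{\left(X,E \right)} = - \frac{\left(X + 2 E\right)^{2}}{4}$ ($w{\left(X,E \right)} = - \frac{\left(\left(X + E\right) + E\right)^{2}}{4} = - \frac{\left(\left(E + X\right) + E\right)^{2}}{4} = - \frac{\left(X + 2 E\right)^{2}}{4}$)
$p{\left(G \right)} = -9 + \frac{2}{G}$
$p{\left(-1 \right)} \frac{62 - 25}{w{\left(0,10 \right)} + 29} = \left(-9 + \frac{2}{-1}\right) \frac{62 - 25}{- \frac{\left(0 + 2 \cdot 10\right)^{2}}{4} + 29} = \left(-9 + 2 \left(-1\right)\right) \frac{37}{- \frac{\left(0 + 20\right)^{2}}{4} + 29} = \left(-9 - 2\right) \frac{37}{- \frac{20^{2}}{4} + 29} = - 11 \frac{37}{\left(- \frac{1}{4}\right) 400 + 29} = - 11 \frac{37}{-100 + 29} = - 11 \frac{37}{-71} = - 11 \cdot 37 \left(- \frac{1}{71}\right) = \left(-11\right) \left(- \frac{37}{71}\right) = \frac{407}{71}$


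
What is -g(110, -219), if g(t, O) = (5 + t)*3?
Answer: -345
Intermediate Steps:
g(t, O) = 15 + 3*t
-g(110, -219) = -(15 + 3*110) = -(15 + 330) = -1*345 = -345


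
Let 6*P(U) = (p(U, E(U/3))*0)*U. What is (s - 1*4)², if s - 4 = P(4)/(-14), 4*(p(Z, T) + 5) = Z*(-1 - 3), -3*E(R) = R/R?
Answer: 0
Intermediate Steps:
E(R) = -⅓ (E(R) = -R/(3*R) = -⅓*1 = -⅓)
p(Z, T) = -5 - Z (p(Z, T) = -5 + (Z*(-1 - 3))/4 = -5 + (Z*(-4))/4 = -5 + (-4*Z)/4 = -5 - Z)
P(U) = 0 (P(U) = (((-5 - U)*0)*U)/6 = (0*U)/6 = (⅙)*0 = 0)
s = 4 (s = 4 + 0/(-14) = 4 + 0*(-1/14) = 4 + 0 = 4)
(s - 1*4)² = (4 - 1*4)² = (4 - 4)² = 0² = 0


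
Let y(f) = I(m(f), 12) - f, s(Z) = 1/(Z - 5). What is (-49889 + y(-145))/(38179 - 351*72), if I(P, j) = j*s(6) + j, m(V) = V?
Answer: -49720/12907 ≈ -3.8522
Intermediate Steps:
s(Z) = 1/(-5 + Z)
I(P, j) = 2*j (I(P, j) = j/(-5 + 6) + j = j/1 + j = j*1 + j = j + j = 2*j)
y(f) = 24 - f (y(f) = 2*12 - f = 24 - f)
(-49889 + y(-145))/(38179 - 351*72) = (-49889 + (24 - 1*(-145)))/(38179 - 351*72) = (-49889 + (24 + 145))/(38179 - 25272) = (-49889 + 169)/12907 = -49720*1/12907 = -49720/12907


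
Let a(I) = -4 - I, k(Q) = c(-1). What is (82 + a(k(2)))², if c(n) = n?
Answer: 6241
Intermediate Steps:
k(Q) = -1
(82 + a(k(2)))² = (82 + (-4 - 1*(-1)))² = (82 + (-4 + 1))² = (82 - 3)² = 79² = 6241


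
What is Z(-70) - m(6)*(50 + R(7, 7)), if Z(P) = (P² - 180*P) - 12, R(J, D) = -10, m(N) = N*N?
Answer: 16048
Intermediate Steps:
m(N) = N²
Z(P) = -12 + P² - 180*P
Z(-70) - m(6)*(50 + R(7, 7)) = (-12 + (-70)² - 180*(-70)) - 6²*(50 - 10) = (-12 + 4900 + 12600) - 36*40 = 17488 - 1*1440 = 17488 - 1440 = 16048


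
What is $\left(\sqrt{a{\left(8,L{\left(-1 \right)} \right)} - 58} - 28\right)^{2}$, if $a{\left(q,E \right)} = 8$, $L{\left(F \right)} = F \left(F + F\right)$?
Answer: $734 - 280 i \sqrt{2} \approx 734.0 - 395.98 i$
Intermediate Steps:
$L{\left(F \right)} = 2 F^{2}$ ($L{\left(F \right)} = F 2 F = 2 F^{2}$)
$\left(\sqrt{a{\left(8,L{\left(-1 \right)} \right)} - 58} - 28\right)^{2} = \left(\sqrt{8 - 58} - 28\right)^{2} = \left(\sqrt{-50} - 28\right)^{2} = \left(5 i \sqrt{2} - 28\right)^{2} = \left(-28 + 5 i \sqrt{2}\right)^{2}$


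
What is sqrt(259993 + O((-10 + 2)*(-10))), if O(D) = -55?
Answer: 3*sqrt(28882) ≈ 509.84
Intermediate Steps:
sqrt(259993 + O((-10 + 2)*(-10))) = sqrt(259993 - 55) = sqrt(259938) = 3*sqrt(28882)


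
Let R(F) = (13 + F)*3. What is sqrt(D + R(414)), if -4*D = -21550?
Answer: sqrt(26674)/2 ≈ 81.661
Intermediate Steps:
D = 10775/2 (D = -1/4*(-21550) = 10775/2 ≈ 5387.5)
R(F) = 39 + 3*F
sqrt(D + R(414)) = sqrt(10775/2 + (39 + 3*414)) = sqrt(10775/2 + (39 + 1242)) = sqrt(10775/2 + 1281) = sqrt(13337/2) = sqrt(26674)/2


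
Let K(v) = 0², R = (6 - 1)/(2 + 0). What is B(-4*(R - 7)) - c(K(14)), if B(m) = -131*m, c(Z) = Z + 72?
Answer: -2430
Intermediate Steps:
R = 5/2 ≈ 2.5000
K(v) = 0
c(Z) = 72 + Z
B(-4*(R - 7)) - c(K(14)) = -(-524)*(5/2 - 7) - (72 + 0) = -(-524)*(-9)/2 - 1*72 = -131*18 - 72 = -2358 - 72 = -2430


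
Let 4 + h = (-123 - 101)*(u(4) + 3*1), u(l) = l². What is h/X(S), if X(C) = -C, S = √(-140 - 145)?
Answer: -284*I*√285/19 ≈ -252.34*I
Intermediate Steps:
S = I*√285 (S = √(-285) = I*√285 ≈ 16.882*I)
h = -4260 (h = -4 + (-123 - 101)*(4² + 3*1) = -4 - 224*(16 + 3) = -4 - 224*19 = -4 - 4256 = -4260)
h/X(S) = -4260*I*√285/285 = -284*I*√285/19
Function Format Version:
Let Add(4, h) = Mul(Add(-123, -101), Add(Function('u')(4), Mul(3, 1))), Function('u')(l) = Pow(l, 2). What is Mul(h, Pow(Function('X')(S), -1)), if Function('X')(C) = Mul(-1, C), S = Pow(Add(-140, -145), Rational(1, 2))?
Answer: Mul(Rational(-284, 19), I, Pow(285, Rational(1, 2))) ≈ Mul(-252.34, I)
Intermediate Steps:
S = Mul(I, Pow(285, Rational(1, 2))) (S = Pow(-285, Rational(1, 2)) = Mul(I, Pow(285, Rational(1, 2))) ≈ Mul(16.882, I))
h = -4260 (h = Add(-4, Mul(Add(-123, -101), Add(Pow(4, 2), Mul(3, 1)))) = Add(-4, Mul(-224, Add(16, 3))) = Add(-4, Mul(-224, 19)) = Add(-4, -4256) = -4260)
Mul(h, Pow(Function('X')(S), -1)) = Mul(-4260, Pow(Mul(-1, Mul(I, Pow(285, Rational(1, 2)))), -1)) = Mul(-4260, Pow(Mul(-1, I, Pow(285, Rational(1, 2))), -1)) = Mul(-4260, Mul(Rational(1, 285), I, Pow(285, Rational(1, 2)))) = Mul(Rational(-284, 19), I, Pow(285, Rational(1, 2)))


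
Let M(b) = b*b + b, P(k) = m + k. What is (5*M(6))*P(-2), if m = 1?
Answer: -210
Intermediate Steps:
P(k) = 1 + k
M(b) = b + b**2 (M(b) = b**2 + b = b + b**2)
(5*M(6))*P(-2) = (5*(6*(1 + 6)))*(1 - 2) = (5*(6*7))*(-1) = (5*42)*(-1) = 210*(-1) = -210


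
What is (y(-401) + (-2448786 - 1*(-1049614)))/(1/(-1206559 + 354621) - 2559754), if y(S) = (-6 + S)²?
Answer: 1050885117574/2180751703253 ≈ 0.48189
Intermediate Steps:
(y(-401) + (-2448786 - 1*(-1049614)))/(1/(-1206559 + 354621) - 2559754) = ((-6 - 401)² + (-2448786 - 1*(-1049614)))/(1/(-1206559 + 354621) - 2559754) = ((-407)² + (-2448786 + 1049614))/(1/(-851938) - 2559754) = (165649 - 1399172)/(-1/851938 - 2559754) = -1233523/(-2180751703253/851938) = -1233523*(-851938/2180751703253) = 1050885117574/2180751703253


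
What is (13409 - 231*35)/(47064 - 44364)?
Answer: 1331/675 ≈ 1.9719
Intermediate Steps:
(13409 - 231*35)/(47064 - 44364) = (13409 - 8085)/2700 = 5324*(1/2700) = 1331/675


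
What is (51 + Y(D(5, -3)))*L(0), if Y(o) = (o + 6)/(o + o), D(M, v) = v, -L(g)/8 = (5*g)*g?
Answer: 0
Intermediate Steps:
L(g) = -40*g**2 (L(g) = -8*5*g*g = -40*g**2)
Y(o) = (6 + o)/(2*o) (Y(o) = (6 + o)/((2*o)) = (6 + o)*(1/(2*o)) = (6 + o)/(2*o))
(51 + Y(D(5, -3)))*L(0) = (51 + (1/2)*(6 - 3)/(-3))*(-40*0**2) = (51 + (1/2)*(-1/3)*3)*(-40*0) = (51 - 1/2)*0 = (101/2)*0 = 0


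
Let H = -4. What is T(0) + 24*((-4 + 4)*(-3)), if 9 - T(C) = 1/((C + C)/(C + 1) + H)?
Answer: 37/4 ≈ 9.2500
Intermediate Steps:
T(C) = 9 - 1/(-4 + 2*C/(1 + C)) (T(C) = 9 - 1/((C + C)/(C + 1) - 4) = 9 - 1/((2*C)/(1 + C) - 4) = 9 - 1/(2*C/(1 + C) - 4) = 9 - 1/(-4 + 2*C/(1 + C)))
T(0) + 24*((-4 + 4)*(-3)) = (37 + 19*0)/(2*(2 + 0)) + 24*((-4 + 4)*(-3)) = (1/2)*(37 + 0)/2 + 24*(0*(-3)) = (1/2)*(1/2)*37 + 24*0 = 37/4 + 0 = 37/4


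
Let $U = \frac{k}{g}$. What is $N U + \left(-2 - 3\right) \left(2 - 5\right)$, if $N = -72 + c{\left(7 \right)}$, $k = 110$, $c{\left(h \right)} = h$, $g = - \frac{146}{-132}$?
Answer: $- \frac{470805}{73} \approx -6449.4$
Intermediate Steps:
$g = \frac{73}{66}$ ($g = \left(-146\right) \left(- \frac{1}{132}\right) = \frac{73}{66} \approx 1.1061$)
$N = -65$ ($N = -72 + 7 = -65$)
$U = \frac{7260}{73}$ ($U = \frac{110}{\frac{73}{66}} = 110 \cdot \frac{66}{73} = \frac{7260}{73} \approx 99.452$)
$N U + \left(-2 - 3\right) \left(2 - 5\right) = \left(-65\right) \frac{7260}{73} + \left(-2 - 3\right) \left(2 - 5\right) = - \frac{471900}{73} - -15 = - \frac{471900}{73} + 15 = - \frac{470805}{73}$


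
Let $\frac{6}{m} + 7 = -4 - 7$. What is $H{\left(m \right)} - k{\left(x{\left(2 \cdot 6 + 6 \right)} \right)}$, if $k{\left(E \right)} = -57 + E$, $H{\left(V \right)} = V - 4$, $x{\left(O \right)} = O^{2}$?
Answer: $- \frac{814}{3} \approx -271.33$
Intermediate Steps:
$m = - \frac{1}{3}$ ($m = \frac{6}{-7 - 11} = \frac{6}{-18} = 6 \left(- \frac{1}{18}\right) = - \frac{1}{3} \approx -0.33333$)
$H{\left(V \right)} = -4 + V$
$H{\left(m \right)} - k{\left(x{\left(2 \cdot 6 + 6 \right)} \right)} = \left(-4 - \frac{1}{3}\right) - \left(-57 + \left(2 \cdot 6 + 6\right)^{2}\right) = - \frac{13}{3} - \left(-57 + \left(12 + 6\right)^{2}\right) = - \frac{13}{3} - \left(-57 + 18^{2}\right) = - \frac{13}{3} - \left(-57 + 324\right) = - \frac{13}{3} - 267 = - \frac{814}{3}$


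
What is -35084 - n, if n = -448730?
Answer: 413646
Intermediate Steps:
-35084 - n = -35084 - 1*(-448730) = -35084 + 448730 = 413646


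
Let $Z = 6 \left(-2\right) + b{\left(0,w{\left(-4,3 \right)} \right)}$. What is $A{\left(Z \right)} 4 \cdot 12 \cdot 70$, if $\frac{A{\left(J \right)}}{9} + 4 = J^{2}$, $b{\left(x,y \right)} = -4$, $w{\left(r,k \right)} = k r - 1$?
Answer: $7620480$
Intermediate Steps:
$w{\left(r,k \right)} = -1 + k r$
$Z = -16$ ($Z = 6 \left(-2\right) - 4 = -12 - 4 = -16$)
$A{\left(J \right)} = -36 + 9 J^{2}$
$A{\left(Z \right)} 4 \cdot 12 \cdot 70 = \left(-36 + 9 \left(-16\right)^{2}\right) 4 \cdot 12 \cdot 70 = \left(-36 + 9 \cdot 256\right) 4 \cdot 12 \cdot 70 = \left(-36 + 2304\right) 4 \cdot 12 \cdot 70 = 2268 \cdot 4 \cdot 12 \cdot 70 = 9072 \cdot 12 \cdot 70 = 108864 \cdot 70 = 7620480$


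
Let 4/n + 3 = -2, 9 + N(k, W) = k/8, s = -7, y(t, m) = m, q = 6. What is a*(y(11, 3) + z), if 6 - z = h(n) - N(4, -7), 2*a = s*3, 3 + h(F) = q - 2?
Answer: 21/4 ≈ 5.2500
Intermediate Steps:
N(k, W) = -9 + k/8
n = -⅘ (n = 4/(-3 - 2) = 4/(-5) = 4*(-⅕) = -⅘ ≈ -0.80000)
h(F) = 1 (h(F) = -3 + (6 - 2) = -3 + 4 = 1)
a = -21/2 (a = (-7*3)/2 = (½)*(-21) = -21/2 ≈ -10.500)
z = -7/2 (z = 6 - (1 - (-9 + (⅛)*4)) = 6 - (1 - (-9 + ½)) = 6 - (1 - 1*(-17/2)) = 6 - (1 + 17/2) = 6 - 1*19/2 = 6 - 19/2 = -7/2 ≈ -3.5000)
a*(y(11, 3) + z) = -21*(3 - 7/2)/2 = -21/2*(-½) = 21/4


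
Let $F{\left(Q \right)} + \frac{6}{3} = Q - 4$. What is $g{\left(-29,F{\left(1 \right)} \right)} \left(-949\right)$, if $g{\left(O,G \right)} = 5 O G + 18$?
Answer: $-705107$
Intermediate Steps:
$F{\left(Q \right)} = -6 + Q$ ($F{\left(Q \right)} = -2 + \left(Q - 4\right) = -2 + \left(-4 + Q\right) = -6 + Q$)
$g{\left(O,G \right)} = 18 + 5 G O$ ($g{\left(O,G \right)} = 5 G O + 18 = 18 + 5 G O$)
$g{\left(-29,F{\left(1 \right)} \right)} \left(-949\right) = \left(18 + 5 \left(-6 + 1\right) \left(-29\right)\right) \left(-949\right) = \left(18 + 5 \left(-5\right) \left(-29\right)\right) \left(-949\right) = \left(18 + 725\right) \left(-949\right) = 743 \left(-949\right) = -705107$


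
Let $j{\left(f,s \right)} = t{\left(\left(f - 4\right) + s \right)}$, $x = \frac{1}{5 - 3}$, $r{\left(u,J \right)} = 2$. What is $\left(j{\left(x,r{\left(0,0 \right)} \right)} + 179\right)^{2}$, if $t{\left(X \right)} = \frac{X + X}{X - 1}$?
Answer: $\frac{811801}{25} \approx 32472.0$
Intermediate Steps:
$x = \frac{1}{2} \approx 0.5$
$t{\left(X \right)} = \frac{2 X}{-1 + X}$
$j{\left(f,s \right)} = \frac{2 \left(-4 + f + s\right)}{-5 + f + s}$ ($j{\left(f,s \right)} = \frac{2 \left(\left(f - 4\right) + s\right)}{-1 + \left(\left(f - 4\right) + s\right)} = \frac{2 \left(\left(-4 + f\right) + s\right)}{-1 + \left(\left(-4 + f\right) + s\right)} = \frac{2 \left(-4 + f + s\right)}{-1 + \left(-4 + f + s\right)} = \frac{2 \left(-4 + f + s\right)}{-5 + f + s}$)
$\left(j{\left(x,r{\left(0,0 \right)} \right)} + 179\right)^{2} = \left(\frac{2 \left(-4 + \frac{1}{2} + 2\right)}{-5 + \frac{1}{2} + 2} + 179\right)^{2} = \left(2 \frac{1}{- \frac{5}{2}} \left(- \frac{3}{2}\right) + 179\right)^{2} = \left(2 \left(- \frac{2}{5}\right) \left(- \frac{3}{2}\right) + 179\right)^{2} = \left(\frac{6}{5} + 179\right)^{2} = \left(\frac{901}{5}\right)^{2} = \frac{811801}{25}$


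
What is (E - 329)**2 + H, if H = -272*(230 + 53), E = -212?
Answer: 215705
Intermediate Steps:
H = -76976 (H = -272*283 = -76976)
(E - 329)**2 + H = (-212 - 329)**2 - 76976 = (-541)**2 - 76976 = 292681 - 76976 = 215705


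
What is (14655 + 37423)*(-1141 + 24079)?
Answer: 1194565164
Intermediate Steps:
(14655 + 37423)*(-1141 + 24079) = 52078*22938 = 1194565164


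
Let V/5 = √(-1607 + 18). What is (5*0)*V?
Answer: 0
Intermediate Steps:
V = 5*I*√1589 (V = 5*√(-1607 + 18) = 5*√(-1589) = 5*(I*√1589) = 5*I*√1589 ≈ 199.31*I)
(5*0)*V = (5*0)*(5*I*√1589) = 0*(5*I*√1589) = 0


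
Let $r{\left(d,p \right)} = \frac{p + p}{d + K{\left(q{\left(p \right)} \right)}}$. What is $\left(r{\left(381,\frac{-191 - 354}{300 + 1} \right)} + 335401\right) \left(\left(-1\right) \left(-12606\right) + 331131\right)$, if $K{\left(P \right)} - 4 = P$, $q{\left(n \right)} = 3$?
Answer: $\frac{6732228512822913}{58394} \approx 1.1529 \cdot 10^{11}$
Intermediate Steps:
$K{\left(P \right)} = 4 + P$
$r{\left(d,p \right)} = \frac{2 p}{7 + d}$ ($r{\left(d,p \right)} = \frac{p + p}{d + \left(4 + 3\right)} = \frac{2 p}{d + 7} = \frac{2 p}{7 + d}$)
$\left(r{\left(381,\frac{-191 - 354}{300 + 1} \right)} + 335401\right) \left(\left(-1\right) \left(-12606\right) + 331131\right) = \left(\frac{2 \frac{-191 - 354}{300 + 1}}{7 + 381} + 335401\right) \left(\left(-1\right) \left(-12606\right) + 331131\right) = \left(\frac{2 \left(- \frac{545}{301}\right)}{388} + 335401\right) \left(12606 + 331131\right) = \left(2 \left(\left(-545\right) \frac{1}{301}\right) \frac{1}{388} + 335401\right) 343737 = \left(2 \left(- \frac{545}{301}\right) \frac{1}{388} + 335401\right) 343737 = \left(- \frac{545}{58394} + 335401\right) 343737 = \frac{19585405449}{58394} \cdot 343737 = \frac{6732228512822913}{58394}$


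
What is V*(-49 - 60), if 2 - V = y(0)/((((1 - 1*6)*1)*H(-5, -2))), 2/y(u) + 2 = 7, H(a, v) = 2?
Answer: -5559/25 ≈ -222.36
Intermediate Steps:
y(u) = ⅖ (y(u) = 2/(-2 + 7) = 2/5 = 2*(⅕) = ⅖)
V = 51/25 (V = 2 - 2/(5*(((1 - 1*6)*1)*2)) = 2 - 2/(5*(((1 - 6)*1)*2)) = 2 - 2/(5*(-5*1*2)) = 2 - 2/(5*((-5*2))) = 2 - 2/(5*(-10)) = 2 - 2*(-1)/(5*10) = 2 - 1*(-1/25) = 2 + 1/25 = 51/25 ≈ 2.0400)
V*(-49 - 60) = 51*(-49 - 60)/25 = (51/25)*(-109) = -5559/25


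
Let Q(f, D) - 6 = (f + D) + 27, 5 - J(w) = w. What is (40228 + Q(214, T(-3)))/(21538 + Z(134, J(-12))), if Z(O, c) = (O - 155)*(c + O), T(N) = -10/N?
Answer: 121435/55101 ≈ 2.2039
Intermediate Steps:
J(w) = 5 - w
Q(f, D) = 33 + D + f (Q(f, D) = 6 + ((f + D) + 27) = 6 + ((D + f) + 27) = 6 + (27 + D + f) = 33 + D + f)
Z(O, c) = (-155 + O)*(O + c)
(40228 + Q(214, T(-3)))/(21538 + Z(134, J(-12))) = (40228 + (33 - 10/(-3) + 214))/(21538 + (134² - 155*134 - 155*(5 - 1*(-12)) + 134*(5 - 1*(-12)))) = (40228 + (33 - 10*(-⅓) + 214))/(21538 + (17956 - 20770 - 155*(5 + 12) + 134*(5 + 12))) = (40228 + (33 + 10/3 + 214))/(21538 + (17956 - 20770 - 155*17 + 134*17)) = (40228 + 751/3)/(21538 + (17956 - 20770 - 2635 + 2278)) = 121435/(3*(21538 - 3171)) = (121435/3)/18367 = (121435/3)*(1/18367) = 121435/55101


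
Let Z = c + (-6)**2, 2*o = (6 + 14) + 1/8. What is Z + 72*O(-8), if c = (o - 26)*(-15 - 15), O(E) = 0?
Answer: 4113/8 ≈ 514.13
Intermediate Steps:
o = 161/16 (o = ((6 + 14) + 1/8)/2 = (20 + 1/8)/2 = (1/2)*(161/8) = 161/16 ≈ 10.063)
c = 3825/8 (c = (161/16 - 26)*(-15 - 15) = -255/16*(-30) = 3825/8 ≈ 478.13)
Z = 4113/8 (Z = 3825/8 + (-6)**2 = 3825/8 + 36 = 4113/8 ≈ 514.13)
Z + 72*O(-8) = 4113/8 + 72*0 = 4113/8 + 0 = 4113/8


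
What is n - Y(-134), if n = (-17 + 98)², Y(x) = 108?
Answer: 6453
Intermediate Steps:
n = 6561 (n = 81² = 6561)
n - Y(-134) = 6561 - 1*108 = 6561 - 108 = 6453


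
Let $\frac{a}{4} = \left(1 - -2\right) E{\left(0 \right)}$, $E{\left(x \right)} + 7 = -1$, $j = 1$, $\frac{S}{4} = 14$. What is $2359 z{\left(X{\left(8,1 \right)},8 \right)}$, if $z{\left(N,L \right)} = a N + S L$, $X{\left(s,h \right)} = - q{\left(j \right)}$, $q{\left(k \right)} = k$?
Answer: $1283296$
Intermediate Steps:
$S = 56$ ($S = 4 \cdot 14 = 56$)
$E{\left(x \right)} = -8$ ($E{\left(x \right)} = -7 - 1 = -8$)
$X{\left(s,h \right)} = -1$ ($X{\left(s,h \right)} = \left(-1\right) 1 = -1$)
$a = -96$ ($a = 4 \left(1 - -2\right) \left(-8\right) = 4 \left(1 + 2\right) \left(-8\right) = 4 \cdot 3 \left(-8\right) = 4 \left(-24\right) = -96$)
$z{\left(N,L \right)} = - 96 N + 56 L$
$2359 z{\left(X{\left(8,1 \right)},8 \right)} = 2359 \left(\left(-96\right) \left(-1\right) + 56 \cdot 8\right) = 2359 \left(96 + 448\right) = 2359 \cdot 544 = 1283296$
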